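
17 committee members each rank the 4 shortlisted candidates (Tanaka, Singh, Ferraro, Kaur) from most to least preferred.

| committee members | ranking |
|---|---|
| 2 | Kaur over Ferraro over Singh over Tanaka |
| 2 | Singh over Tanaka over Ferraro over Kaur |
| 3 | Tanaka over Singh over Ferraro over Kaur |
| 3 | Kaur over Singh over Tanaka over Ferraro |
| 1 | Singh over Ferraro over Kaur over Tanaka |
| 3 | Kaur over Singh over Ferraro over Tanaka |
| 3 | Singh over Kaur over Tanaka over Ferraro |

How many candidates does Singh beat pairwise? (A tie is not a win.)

3

Singh against each rival (17 committee members):
Singh–Tanaka: Singh 14–3.
Singh vs Ferraro: Singh preferred on 2+3+3+1+3+3 = 15 ballots; Singh wins 15–2.
Singh vs Kaur: Singh wins 9–8.
Singh beats Tanaka, Ferraro, Kaur — 3 pairwise wins.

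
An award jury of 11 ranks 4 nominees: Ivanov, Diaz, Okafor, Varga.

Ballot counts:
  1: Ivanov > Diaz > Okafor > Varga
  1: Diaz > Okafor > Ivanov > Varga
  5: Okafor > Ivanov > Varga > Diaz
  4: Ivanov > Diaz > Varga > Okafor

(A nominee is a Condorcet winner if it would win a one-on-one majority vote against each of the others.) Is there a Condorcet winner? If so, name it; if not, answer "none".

Pairwise majorities:
Ivanov vs Diaz: Ivanov preferred on 1+5+4 = 10 ballots; Ivanov wins 10–1.
Ivanov vs Okafor: Okafor, 6–5.
Ivanov vs Varga: Ivanov preferred on 1+1+5+4 = 11 ballots; Ivanov wins 11–0.
Diaz vs Okafor: Diaz wins 6–5.
Diaz–Varga: Diaz 6–5.
Okafor vs Varga: Okafor is ranked higher on 1+1+5 = 7 ballots, Varga on 4. Okafor wins 7–4.
Each nominee drops at least one matchup (Ivanov loses to Okafor; Diaz loses to Ivanov; Okafor loses to Diaz; Varga loses to Ivanov); the cycle Ivanov > Diaz > Okafor > Ivanov rules out a Condorcet winner.

none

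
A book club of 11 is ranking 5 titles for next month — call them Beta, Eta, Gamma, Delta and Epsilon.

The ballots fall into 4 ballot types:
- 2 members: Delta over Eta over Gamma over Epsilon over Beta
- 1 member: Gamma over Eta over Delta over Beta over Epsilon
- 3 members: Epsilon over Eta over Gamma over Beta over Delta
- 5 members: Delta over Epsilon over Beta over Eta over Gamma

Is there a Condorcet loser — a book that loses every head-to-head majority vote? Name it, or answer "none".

Head-to-head results (11 members):
Beta vs Eta: 5 to 6, Eta.
Beta vs Gamma: Gamma wins 6–5.
Beta vs Delta: Beta is ranked higher on 3 ballots, Delta on 8. Delta wins 8–3.
Beta–Epsilon: Epsilon 10–1.
Eta–Gamma: Eta 10–1.
Eta vs Delta: Eta is ranked higher on 1+3 = 4 ballots, Delta on 7. Delta wins 7–4.
Eta vs Epsilon: Eta preferred on 2+1 = 3 ballots; Epsilon wins 8–3.
Gamma vs Delta: 4 to 7, Delta.
Gamma–Epsilon: Epsilon 8–3.
Delta vs Epsilon: Delta wins 8–3.
Beta loses to every other book — it is the Condorcet loser.

Beta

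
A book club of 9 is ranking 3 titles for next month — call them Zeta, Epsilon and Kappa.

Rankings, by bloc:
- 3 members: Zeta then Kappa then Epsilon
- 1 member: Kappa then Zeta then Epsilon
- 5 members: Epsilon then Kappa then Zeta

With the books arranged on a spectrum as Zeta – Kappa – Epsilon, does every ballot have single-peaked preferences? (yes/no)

yes

Axis positions: Zeta=1, Kappa=2, Epsilon=3.
Bloc 1 (peak Zeta at position 1): ranking walks positions 1-2-3, expanding outward from the peak — single-peaked.
Bloc 2 (peak Kappa at position 2): ranking walks positions 2-1-3, expanding outward from the peak — single-peaked.
Bloc 3 (peak Epsilon at position 3): ranking walks positions 3-2-1, expanding outward from the peak — single-peaked.
Every ranking is single-peaked on this axis.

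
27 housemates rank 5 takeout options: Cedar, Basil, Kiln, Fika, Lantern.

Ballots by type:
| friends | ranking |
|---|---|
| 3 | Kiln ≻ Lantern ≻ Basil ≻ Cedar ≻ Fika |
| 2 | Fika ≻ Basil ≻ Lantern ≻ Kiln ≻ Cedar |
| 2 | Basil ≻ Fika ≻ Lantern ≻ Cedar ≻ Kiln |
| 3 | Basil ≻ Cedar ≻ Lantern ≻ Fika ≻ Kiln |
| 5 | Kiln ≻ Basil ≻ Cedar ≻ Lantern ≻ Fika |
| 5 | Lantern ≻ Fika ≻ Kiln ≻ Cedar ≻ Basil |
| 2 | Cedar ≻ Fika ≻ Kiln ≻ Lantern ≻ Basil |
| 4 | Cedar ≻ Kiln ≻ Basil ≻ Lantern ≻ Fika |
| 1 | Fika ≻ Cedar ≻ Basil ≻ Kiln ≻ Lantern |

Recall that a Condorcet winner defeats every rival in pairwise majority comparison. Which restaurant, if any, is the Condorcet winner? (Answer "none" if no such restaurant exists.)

Head-to-head results (27 friends):
Cedar vs Basil: Cedar preferred on 5+2+4+1 = 12 ballots; Basil wins 15–12.
Cedar vs Kiln: Kiln wins 15–12.
Cedar vs Fika: Cedar, 17–10.
Cedar vs Lantern: 3+5+2+4+1 = 15 for Cedar, 12 for Lantern — Cedar by 15–12.
Basil vs Kiln: Basil is ranked higher on 2+2+3+1 = 8 ballots, Kiln on 19. Kiln wins 19–8.
Basil vs Fika: Basil is ranked higher on 3+2+3+5+4 = 17 ballots, Fika on 10. Basil wins 17–10.
Basil–Lantern: Basil 17–10.
Kiln vs Fika: Fika wins 15–12.
Kiln vs Lantern: 3+5+2+4+1 = 15 for Kiln, 12 for Lantern — Kiln by 15–12.
Fika vs Lantern: Lantern wins 20–7.
Each restaurant drops at least one matchup (Cedar loses to Basil; Basil loses to Kiln; Kiln loses to Fika; Fika loses to Cedar; Lantern loses to Cedar); the cycle Cedar beats Fika beats Kiln beats Cedar rules out a Condorcet winner.

none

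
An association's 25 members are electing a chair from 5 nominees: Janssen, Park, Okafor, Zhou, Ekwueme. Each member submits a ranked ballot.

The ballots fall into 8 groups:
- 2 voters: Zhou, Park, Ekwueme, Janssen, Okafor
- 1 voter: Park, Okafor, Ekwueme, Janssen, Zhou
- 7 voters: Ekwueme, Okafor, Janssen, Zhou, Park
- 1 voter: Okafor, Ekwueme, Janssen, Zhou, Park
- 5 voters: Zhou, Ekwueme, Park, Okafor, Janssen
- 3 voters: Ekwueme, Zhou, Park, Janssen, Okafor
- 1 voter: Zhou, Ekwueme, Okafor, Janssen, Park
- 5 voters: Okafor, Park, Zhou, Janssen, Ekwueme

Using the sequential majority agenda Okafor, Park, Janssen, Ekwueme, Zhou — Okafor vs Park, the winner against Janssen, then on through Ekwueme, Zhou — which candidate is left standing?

Round 1: Okafor vs Park — 14–11, Okafor advances.
Round 2: Okafor vs Janssen — 20–5, Okafor advances.
Round 3: Okafor vs Ekwueme — 7–18, Ekwueme advances.
Round 4: Ekwueme vs Zhou — 12–13, Zhou advances.
The agenda winner is Zhou.

Zhou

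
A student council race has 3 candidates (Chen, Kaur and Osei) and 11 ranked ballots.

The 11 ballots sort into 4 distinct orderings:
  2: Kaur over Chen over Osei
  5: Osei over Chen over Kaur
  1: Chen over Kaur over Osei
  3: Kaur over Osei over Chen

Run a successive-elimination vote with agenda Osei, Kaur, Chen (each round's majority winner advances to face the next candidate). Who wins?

Round 1: Osei vs Kaur — 5–6, Kaur advances.
Round 2: Kaur vs Chen — 5–6, Chen advances.
The agenda winner is Chen.

Chen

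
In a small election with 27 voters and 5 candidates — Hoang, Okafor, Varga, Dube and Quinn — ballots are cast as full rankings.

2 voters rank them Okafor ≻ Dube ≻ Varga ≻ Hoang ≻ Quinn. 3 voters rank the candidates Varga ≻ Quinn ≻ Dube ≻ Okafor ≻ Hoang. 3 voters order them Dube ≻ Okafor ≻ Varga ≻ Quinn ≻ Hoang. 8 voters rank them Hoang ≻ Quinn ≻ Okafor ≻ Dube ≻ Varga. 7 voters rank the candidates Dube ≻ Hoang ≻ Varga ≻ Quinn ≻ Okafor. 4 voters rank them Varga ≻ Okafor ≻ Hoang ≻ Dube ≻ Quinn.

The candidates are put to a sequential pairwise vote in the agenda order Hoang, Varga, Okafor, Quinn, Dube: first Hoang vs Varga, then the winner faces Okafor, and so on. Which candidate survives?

Dube

Round 1: Hoang vs Varga — 15–12, Hoang advances.
Round 2: Hoang vs Okafor — 15–12, Hoang advances.
Round 3: Hoang vs Quinn — 21–6, Hoang advances.
Round 4: Hoang vs Dube — 12–15, Dube advances.
The agenda winner is Dube.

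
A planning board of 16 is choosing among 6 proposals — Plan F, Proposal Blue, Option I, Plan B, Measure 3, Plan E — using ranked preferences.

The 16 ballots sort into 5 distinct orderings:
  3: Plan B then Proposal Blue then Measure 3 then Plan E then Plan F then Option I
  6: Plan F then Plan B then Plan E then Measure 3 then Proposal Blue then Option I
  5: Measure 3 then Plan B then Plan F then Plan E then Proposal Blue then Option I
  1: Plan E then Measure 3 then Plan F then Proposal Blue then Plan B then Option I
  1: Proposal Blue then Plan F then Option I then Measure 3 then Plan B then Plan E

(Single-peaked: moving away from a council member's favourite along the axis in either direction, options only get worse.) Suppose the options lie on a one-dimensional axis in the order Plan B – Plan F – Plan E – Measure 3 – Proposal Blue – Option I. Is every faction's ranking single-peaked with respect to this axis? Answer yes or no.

no

Axis positions: Plan B=1, Plan F=2, Plan E=3, Measure 3=4, Proposal Blue=5, Option I=6.
Faction 1: ranking walks positions 1-5-4-3-2-6; Proposal Blue is ranked above Plan F even though Plan F lies between Proposal Blue and the peak Plan B on the axis — preferences dip and rise again. Not single-peaked.
Faction 2 (peak Plan F at position 2): ranking walks positions 2-1-3-4-5-6, expanding outward from the peak — single-peaked.
Faction 3: ranking walks positions 4-1-2-3-5-6; Plan B is ranked above Plan E even though Plan E lies between Plan B and the peak Measure 3 on the axis — preferences dip and rise again. Not single-peaked.
Faction 4 (peak Plan E at position 3): ranking walks positions 3-4-2-5-1-6, expanding outward from the peak — single-peaked.
Faction 5: ranking walks positions 5-2-6-4-1-3; Plan F is ranked above Measure 3 even though Measure 3 lies between Plan F and the peak Proposal Blue on the axis — preferences dip and rise again. Not single-peaked.
Faction 1 violates single-peakedness, so the profile is not single-peaked on this axis.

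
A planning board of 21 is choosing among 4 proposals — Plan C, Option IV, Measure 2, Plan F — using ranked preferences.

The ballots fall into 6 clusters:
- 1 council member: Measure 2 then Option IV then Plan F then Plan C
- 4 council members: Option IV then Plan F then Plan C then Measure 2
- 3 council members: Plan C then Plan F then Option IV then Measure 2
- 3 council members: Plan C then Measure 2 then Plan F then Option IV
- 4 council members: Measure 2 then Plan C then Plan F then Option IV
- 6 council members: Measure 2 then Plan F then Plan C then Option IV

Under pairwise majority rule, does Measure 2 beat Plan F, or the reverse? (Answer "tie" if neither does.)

Measure 2

Ballots ranking Measure 2 above Plan F: 1 + 3 + 4 + 6 = 14.
Ballots ranking Plan F above Measure 2: 21 − 14 = 7.
Measure 2 wins the head-to-head 14–7.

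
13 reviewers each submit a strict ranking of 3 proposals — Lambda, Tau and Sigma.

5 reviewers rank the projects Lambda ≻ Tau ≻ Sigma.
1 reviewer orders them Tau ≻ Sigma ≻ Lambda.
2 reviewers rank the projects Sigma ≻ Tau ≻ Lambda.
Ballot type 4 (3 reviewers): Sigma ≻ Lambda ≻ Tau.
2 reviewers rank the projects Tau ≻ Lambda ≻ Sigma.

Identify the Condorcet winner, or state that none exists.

Head-to-head results (13 reviewers):
Lambda vs Tau: Lambda preferred on 5+3 = 8 ballots; Lambda wins 8–5.
Lambda vs Sigma: Lambda is ranked higher on 5+2 = 7 ballots, Sigma on 6. Lambda wins 7–6.
Tau vs Sigma: Tau is ranked higher on 5+1+2 = 8 ballots, Sigma on 5. Tau wins 8–5.
Lambda beats each of Tau, Sigma — Lambda is the Condorcet winner.

Lambda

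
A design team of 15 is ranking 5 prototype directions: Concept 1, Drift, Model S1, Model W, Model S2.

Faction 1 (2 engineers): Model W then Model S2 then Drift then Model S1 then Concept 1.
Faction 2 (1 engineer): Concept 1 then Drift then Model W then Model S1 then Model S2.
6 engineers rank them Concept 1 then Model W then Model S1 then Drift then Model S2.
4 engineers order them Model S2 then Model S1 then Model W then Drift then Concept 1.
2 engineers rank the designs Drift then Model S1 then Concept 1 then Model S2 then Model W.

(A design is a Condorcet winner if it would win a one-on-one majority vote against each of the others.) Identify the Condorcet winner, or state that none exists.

Pairwise majorities:
Concept 1–Drift: Drift 8–7.
Concept 1 vs Model S1: 1+6 = 7 for Concept 1, 8 for Model S1 — Model S1 by 8–7.
Concept 1 vs Model W: Concept 1 preferred on 1+6+2 = 9 ballots; Concept 1 wins 9–6.
Concept 1 vs Model S2: 1+6+2 = 9 for Concept 1, 6 for Model S2 — Concept 1 by 9–6.
Drift vs Model S1: Drift is ranked higher on 2+1+2 = 5 ballots, Model S1 on 10. Model S1 wins 10–5.
Drift vs Model W: Model W, 12–3.
Drift vs Model S2: Drift, 9–6.
Model S1 vs Model W: Model S1 preferred on 4+2 = 6 ballots; Model W wins 9–6.
Model S1 vs Model S2: 9 to 6, Model S1.
Model W vs Model S2: Model W wins 9–6.
Each design drops at least one matchup (Concept 1 loses to Drift; Drift loses to Model S1; Model S1 loses to Model W; Model W loses to Concept 1; Model S2 loses to Concept 1); the cycle Concept 1 > Model W > Drift > Concept 1 rules out a Condorcet winner.

none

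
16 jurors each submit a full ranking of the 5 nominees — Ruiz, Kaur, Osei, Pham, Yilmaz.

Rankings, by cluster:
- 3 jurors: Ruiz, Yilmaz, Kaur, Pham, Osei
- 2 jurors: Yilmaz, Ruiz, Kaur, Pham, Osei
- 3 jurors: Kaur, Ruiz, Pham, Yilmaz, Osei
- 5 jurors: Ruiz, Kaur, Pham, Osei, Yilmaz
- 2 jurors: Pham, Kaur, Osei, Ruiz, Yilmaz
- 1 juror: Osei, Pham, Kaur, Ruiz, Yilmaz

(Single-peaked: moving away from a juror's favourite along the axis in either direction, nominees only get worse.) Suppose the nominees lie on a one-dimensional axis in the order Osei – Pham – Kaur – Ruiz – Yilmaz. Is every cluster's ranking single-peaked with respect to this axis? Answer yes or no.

Axis positions: Osei=1, Pham=2, Kaur=3, Ruiz=4, Yilmaz=5.
Cluster 1 (peak Ruiz at position 4): ranking walks positions 4-5-3-2-1, expanding outward from the peak — single-peaked.
Cluster 2 (peak Yilmaz at position 5): ranking walks positions 5-4-3-2-1, expanding outward from the peak — single-peaked.
Cluster 3 (peak Kaur at position 3): ranking walks positions 3-4-2-5-1, expanding outward from the peak — single-peaked.
Cluster 4 (peak Ruiz at position 4): ranking walks positions 4-3-2-1-5, expanding outward from the peak — single-peaked.
Cluster 5 (peak Pham at position 2): ranking walks positions 2-3-1-4-5, expanding outward from the peak — single-peaked.
Cluster 6 (peak Osei at position 1): ranking walks positions 1-2-3-4-5, expanding outward from the peak — single-peaked.
Every ranking is single-peaked on this axis.

yes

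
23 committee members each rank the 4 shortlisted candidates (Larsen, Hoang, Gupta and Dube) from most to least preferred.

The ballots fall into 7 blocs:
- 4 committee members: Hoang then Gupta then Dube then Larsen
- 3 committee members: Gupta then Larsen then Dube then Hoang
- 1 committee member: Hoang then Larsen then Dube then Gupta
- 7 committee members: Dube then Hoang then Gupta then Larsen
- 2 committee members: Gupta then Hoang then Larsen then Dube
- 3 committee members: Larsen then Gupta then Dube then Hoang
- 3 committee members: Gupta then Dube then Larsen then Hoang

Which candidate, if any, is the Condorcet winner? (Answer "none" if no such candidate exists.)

Head-to-head results (23 committee members):
Larsen vs Hoang: Hoang, 14–9.
Larsen vs Gupta: Gupta wins 19–4.
Larsen vs Dube: Dube wins 14–9.
Hoang–Gupta: Hoang 12–11.
Hoang vs Dube: Dube wins 16–7.
Gupta vs Dube: Gupta, 15–8.
No candidate is unbeaten: Larsen loses to Hoang; Hoang loses to Dube; Gupta loses to Hoang; Dube loses to Gupta. In particular Hoang > Gupta > Dube > Hoang is a majority cycle — no Condorcet winner exists.

none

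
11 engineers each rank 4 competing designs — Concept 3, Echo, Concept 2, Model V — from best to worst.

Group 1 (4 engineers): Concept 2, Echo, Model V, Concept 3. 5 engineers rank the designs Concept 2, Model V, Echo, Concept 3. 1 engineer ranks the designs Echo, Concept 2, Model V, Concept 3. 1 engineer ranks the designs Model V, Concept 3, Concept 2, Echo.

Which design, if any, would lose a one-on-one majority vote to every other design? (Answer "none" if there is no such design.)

Pairwise majorities:
Concept 3 vs Echo: Echo wins 10–1.
Concept 3 vs Concept 2: Concept 2 wins 10–1.
Concept 3 vs Model V: Concept 3 is ranked higher on 0 ballots, Model V on 11. Model V wins 11–0.
Echo vs Concept 2: 1 for Echo, 10 for Concept 2 — Concept 2 by 10–1.
Echo vs Model V: 5 to 6, Model V.
Concept 2 vs Model V: Concept 2, 10–1.
Only Concept 3 has no wins; Concept 3 is the Condorcet loser.

Concept 3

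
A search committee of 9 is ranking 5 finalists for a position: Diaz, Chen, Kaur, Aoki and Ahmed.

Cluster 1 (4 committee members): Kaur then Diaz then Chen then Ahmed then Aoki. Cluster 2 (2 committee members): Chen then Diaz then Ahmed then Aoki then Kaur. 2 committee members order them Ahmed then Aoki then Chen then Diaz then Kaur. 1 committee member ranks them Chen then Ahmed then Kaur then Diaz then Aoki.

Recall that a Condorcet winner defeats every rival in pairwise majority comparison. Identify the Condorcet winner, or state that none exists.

Chen

Head-to-head results (9 committee members):
Diaz–Chen: Chen 5–4.
Diaz–Kaur: Kaur 5–4.
Diaz–Aoki: Diaz 7–2.
Diaz vs Ahmed: Diaz, 6–3.
Chen vs Kaur: Chen wins 5–4.
Chen vs Aoki: Chen, 7–2.
Chen–Ahmed: Chen 7–2.
Kaur–Aoki: Kaur 5–4.
Kaur vs Ahmed: Ahmed wins 5–4.
Aoki–Ahmed: Ahmed 9–0.
Only Chen has no losses; Chen is the Condorcet winner.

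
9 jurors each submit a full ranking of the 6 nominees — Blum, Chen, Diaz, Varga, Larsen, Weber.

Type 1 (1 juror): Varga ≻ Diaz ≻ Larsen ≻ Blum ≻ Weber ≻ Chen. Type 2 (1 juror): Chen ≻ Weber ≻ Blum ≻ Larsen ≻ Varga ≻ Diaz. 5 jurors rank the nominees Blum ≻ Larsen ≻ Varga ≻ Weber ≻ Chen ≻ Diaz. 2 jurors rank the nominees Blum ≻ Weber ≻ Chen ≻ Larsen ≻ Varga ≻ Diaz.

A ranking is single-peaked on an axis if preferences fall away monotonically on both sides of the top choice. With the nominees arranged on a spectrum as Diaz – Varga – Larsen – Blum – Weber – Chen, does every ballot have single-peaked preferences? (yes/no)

Axis positions: Diaz=1, Varga=2, Larsen=3, Blum=4, Weber=5, Chen=6.
Type 1 (peak Varga at position 2): ranking walks positions 2-1-3-4-5-6, expanding outward from the peak — single-peaked.
Type 2 (peak Chen at position 6): ranking walks positions 6-5-4-3-2-1, expanding outward from the peak — single-peaked.
Type 3 (peak Blum at position 4): ranking walks positions 4-3-2-5-6-1, expanding outward from the peak — single-peaked.
Type 4 (peak Blum at position 4): ranking walks positions 4-5-6-3-2-1, expanding outward from the peak — single-peaked.
Every ranking is single-peaked on this axis.

yes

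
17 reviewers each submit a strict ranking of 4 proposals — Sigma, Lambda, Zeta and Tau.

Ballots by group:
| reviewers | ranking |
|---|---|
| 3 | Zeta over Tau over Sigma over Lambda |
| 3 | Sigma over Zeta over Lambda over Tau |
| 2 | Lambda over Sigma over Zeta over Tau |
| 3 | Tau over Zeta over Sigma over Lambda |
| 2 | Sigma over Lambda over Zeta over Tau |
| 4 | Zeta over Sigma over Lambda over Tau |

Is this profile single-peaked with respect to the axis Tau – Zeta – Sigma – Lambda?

Axis positions: Tau=1, Zeta=2, Sigma=3, Lambda=4.
Group 1 (peak Zeta at position 2): ranking walks positions 2-1-3-4, expanding outward from the peak — single-peaked.
Group 2 (peak Sigma at position 3): ranking walks positions 3-2-4-1, expanding outward from the peak — single-peaked.
Group 3 (peak Lambda at position 4): ranking walks positions 4-3-2-1, expanding outward from the peak — single-peaked.
Group 4 (peak Tau at position 1): ranking walks positions 1-2-3-4, expanding outward from the peak — single-peaked.
Group 5 (peak Sigma at position 3): ranking walks positions 3-4-2-1, expanding outward from the peak — single-peaked.
Group 6 (peak Zeta at position 2): ranking walks positions 2-3-4-1, expanding outward from the peak — single-peaked.
Every ranking is single-peaked on this axis.

yes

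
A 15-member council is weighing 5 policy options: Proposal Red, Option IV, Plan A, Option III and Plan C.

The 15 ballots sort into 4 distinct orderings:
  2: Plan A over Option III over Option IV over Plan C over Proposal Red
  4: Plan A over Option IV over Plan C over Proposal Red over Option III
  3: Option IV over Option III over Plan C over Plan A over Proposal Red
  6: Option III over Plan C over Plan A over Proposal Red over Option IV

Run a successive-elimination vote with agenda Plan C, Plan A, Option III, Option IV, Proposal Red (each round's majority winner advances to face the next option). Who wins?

Option III

Round 1: Plan C vs Plan A — 9–6, Plan C advances.
Round 2: Plan C vs Option III — 4–11, Option III advances.
Round 3: Option III vs Option IV — 8–7, Option III advances.
Round 4: Option III vs Proposal Red — 11–4, Option III advances.
The agenda winner is Option III.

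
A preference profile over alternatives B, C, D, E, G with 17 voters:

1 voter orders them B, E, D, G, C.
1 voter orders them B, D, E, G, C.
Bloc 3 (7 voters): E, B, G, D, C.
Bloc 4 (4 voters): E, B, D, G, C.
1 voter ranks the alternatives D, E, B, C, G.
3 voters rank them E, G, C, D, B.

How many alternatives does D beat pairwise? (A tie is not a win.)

D against each rival (17 voters):
D vs B: 4 to 13, B.
D vs C: D preferred on 1+1+7+4+1 = 14 ballots; D wins 14–3.
D vs E: E wins 15–2.
D–G: G 10–7.
D beats C; loses to B, E, G — 1 pairwise win.

1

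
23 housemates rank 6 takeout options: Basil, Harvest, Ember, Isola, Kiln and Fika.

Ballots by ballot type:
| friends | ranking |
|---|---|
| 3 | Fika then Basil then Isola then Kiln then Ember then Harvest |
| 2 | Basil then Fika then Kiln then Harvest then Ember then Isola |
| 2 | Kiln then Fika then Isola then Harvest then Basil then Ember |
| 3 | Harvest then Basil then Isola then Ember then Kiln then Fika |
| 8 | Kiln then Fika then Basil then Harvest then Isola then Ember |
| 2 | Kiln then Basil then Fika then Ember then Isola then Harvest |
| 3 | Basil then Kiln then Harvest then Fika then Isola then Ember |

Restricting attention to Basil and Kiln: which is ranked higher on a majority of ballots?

Kiln

Ballots ranking Basil above Kiln: 3 + 2 + 3 + 3 = 11.
Ballots ranking Kiln above Basil: 23 − 11 = 12.
Kiln wins the head-to-head 12–11.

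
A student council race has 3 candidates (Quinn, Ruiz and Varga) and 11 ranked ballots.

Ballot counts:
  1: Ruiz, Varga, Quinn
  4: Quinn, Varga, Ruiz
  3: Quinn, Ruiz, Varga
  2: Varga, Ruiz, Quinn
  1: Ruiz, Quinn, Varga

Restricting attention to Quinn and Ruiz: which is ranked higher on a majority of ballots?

Quinn

Ballots ranking Quinn above Ruiz: 4 + 3 = 7.
Ballots ranking Ruiz above Quinn: 11 − 7 = 4.
Quinn wins the head-to-head 7–4.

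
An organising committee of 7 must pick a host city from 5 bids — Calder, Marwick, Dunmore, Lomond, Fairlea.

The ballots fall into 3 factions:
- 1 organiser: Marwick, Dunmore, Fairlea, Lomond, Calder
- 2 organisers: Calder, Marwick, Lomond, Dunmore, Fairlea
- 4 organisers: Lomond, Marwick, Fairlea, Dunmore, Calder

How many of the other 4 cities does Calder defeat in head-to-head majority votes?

0

Calder against each rival (7 organisers):
Calder–Marwick: Marwick 5–2.
Calder vs Dunmore: Dunmore wins 5–2.
Calder–Lomond: Lomond 5–2.
Calder vs Fairlea: Fairlea wins 5–2.
Calder beats no one; loses to Marwick, Dunmore, Lomond, Fairlea — 0 pairwise wins.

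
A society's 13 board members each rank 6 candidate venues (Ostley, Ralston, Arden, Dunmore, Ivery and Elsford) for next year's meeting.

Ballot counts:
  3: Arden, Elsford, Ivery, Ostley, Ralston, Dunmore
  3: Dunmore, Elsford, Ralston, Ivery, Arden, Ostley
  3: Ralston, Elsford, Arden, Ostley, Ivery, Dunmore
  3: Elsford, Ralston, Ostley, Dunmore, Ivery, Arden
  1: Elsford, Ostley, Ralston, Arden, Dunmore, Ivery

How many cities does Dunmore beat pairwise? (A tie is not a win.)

Dunmore against each rival (13 organisers):
Dunmore vs Ostley: Dunmore preferred on 3 ballots; Ostley wins 10–3.
Dunmore vs Ralston: 3 to 10, Ralston.
Dunmore vs Arden: Arden wins 7–6.
Dunmore vs Ivery: 3+3+1 = 7 for Dunmore, 6 for Ivery — Dunmore by 7–6.
Dunmore vs Elsford: Elsford, 10–3.
Dunmore beats Ivery; loses to Ostley, Ralston, Arden, Elsford — 1 pairwise win.

1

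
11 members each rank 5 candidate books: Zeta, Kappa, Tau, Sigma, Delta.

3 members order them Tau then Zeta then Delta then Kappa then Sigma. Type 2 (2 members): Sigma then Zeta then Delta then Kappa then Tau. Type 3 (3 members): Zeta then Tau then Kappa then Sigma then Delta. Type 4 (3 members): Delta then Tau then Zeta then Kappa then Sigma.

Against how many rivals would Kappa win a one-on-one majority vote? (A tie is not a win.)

Kappa against each rival (11 members):
Kappa vs Zeta: 0 to 11, Zeta.
Kappa vs Tau: Kappa preferred on 2 ballots; Tau wins 9–2.
Kappa vs Sigma: Kappa wins 9–2.
Kappa vs Delta: Kappa is ranked higher on 3 ballots, Delta on 8. Delta wins 8–3.
Kappa beats Sigma; loses to Zeta, Tau, Delta — 1 pairwise win.

1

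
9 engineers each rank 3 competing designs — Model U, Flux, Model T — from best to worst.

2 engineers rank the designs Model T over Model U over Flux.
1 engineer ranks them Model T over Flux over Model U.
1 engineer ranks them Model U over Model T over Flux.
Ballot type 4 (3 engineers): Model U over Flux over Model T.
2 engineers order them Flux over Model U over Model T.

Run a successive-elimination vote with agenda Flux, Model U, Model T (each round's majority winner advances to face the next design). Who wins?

Round 1: Flux vs Model U — 3–6, Model U advances.
Round 2: Model U vs Model T — 6–3, Model U advances.
Model U survives the agenda.

Model U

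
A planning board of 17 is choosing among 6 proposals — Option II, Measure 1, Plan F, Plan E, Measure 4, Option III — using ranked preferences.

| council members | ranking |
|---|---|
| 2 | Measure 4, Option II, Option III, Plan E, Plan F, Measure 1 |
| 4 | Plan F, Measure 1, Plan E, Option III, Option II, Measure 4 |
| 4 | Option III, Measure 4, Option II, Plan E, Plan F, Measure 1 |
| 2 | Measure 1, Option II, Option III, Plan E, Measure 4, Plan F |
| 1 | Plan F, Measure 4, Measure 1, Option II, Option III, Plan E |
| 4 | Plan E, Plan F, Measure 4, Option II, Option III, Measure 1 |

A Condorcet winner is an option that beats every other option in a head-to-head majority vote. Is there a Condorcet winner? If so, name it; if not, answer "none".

Pairwise majorities:
Option II vs Measure 1: 10 to 7, Option II.
Option II vs Plan F: Option II preferred on 2+4+2 = 8 ballots; Plan F wins 9–8.
Option II vs Plan E: 2+4+2+1 = 9 for Option II, 8 for Plan E — Option II by 9–8.
Option II vs Measure 4: Measure 4 wins 11–6.
Option II–Option III: Option II 9–8.
Measure 1 vs Plan F: Measure 1 preferred on 2 ballots; Plan F wins 15–2.
Measure 1 vs Plan E: 7 to 10, Plan E.
Measure 1 vs Measure 4: Measure 4, 11–6.
Measure 1 vs Option III: Measure 1 preferred on 4+2+1 = 7 ballots; Option III wins 10–7.
Plan F vs Plan E: Plan E, 12–5.
Plan F vs Measure 4: Plan F wins 9–8.
Plan F vs Option III: Plan F is ranked higher on 4+1+4 = 9 ballots, Option III on 8. Plan F wins 9–8.
Plan E vs Measure 4: Plan E wins 10–7.
Plan E vs Option III: Option III wins 9–8.
Measure 4 vs Option III: Option III, 10–7.
No option is unbeaten: Option II loses to Plan F; Measure 1 loses to Option II; Plan F loses to Plan E; Plan E loses to Option II; Measure 4 loses to Plan F; Option III loses to Option II. In particular Option II beats Plan E beats Plan F beats Option II is a majority cycle — no Condorcet winner exists.

none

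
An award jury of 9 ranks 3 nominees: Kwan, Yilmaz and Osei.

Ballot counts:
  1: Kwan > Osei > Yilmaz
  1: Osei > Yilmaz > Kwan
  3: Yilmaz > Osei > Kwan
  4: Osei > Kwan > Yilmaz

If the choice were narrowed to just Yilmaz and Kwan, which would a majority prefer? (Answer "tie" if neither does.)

Kwan

Ballots ranking Yilmaz above Kwan: 1 + 3 = 4.
Ballots ranking Kwan above Yilmaz: 9 − 4 = 5.
Kwan wins the head-to-head 5–4.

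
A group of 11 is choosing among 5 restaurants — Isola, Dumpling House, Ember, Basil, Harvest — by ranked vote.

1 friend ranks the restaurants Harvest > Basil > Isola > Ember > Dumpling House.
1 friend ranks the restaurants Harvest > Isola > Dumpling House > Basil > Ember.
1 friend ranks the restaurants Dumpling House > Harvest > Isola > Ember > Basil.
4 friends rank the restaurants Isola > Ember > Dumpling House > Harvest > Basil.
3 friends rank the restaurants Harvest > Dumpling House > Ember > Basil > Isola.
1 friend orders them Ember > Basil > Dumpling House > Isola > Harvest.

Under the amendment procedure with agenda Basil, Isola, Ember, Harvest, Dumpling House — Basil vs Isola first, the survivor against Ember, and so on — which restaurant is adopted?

Round 1: Basil vs Isola — 5–6, Isola advances.
Round 2: Isola vs Ember — 7–4, Isola advances.
Round 3: Isola vs Harvest — 5–6, Harvest advances.
Round 4: Harvest vs Dumpling House — 5–6, Dumpling House advances.
Dumpling House survives the agenda.

Dumpling House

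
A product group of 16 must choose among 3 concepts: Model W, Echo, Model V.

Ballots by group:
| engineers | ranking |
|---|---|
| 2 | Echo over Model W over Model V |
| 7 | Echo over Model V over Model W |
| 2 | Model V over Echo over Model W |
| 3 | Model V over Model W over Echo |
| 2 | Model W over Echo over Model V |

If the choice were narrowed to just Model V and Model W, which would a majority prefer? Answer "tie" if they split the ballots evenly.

Model V

Ballots ranking Model V above Model W: 7 + 2 + 3 = 12.
Ballots ranking Model W above Model V: 16 − 12 = 4.
Model V wins the head-to-head 12–4.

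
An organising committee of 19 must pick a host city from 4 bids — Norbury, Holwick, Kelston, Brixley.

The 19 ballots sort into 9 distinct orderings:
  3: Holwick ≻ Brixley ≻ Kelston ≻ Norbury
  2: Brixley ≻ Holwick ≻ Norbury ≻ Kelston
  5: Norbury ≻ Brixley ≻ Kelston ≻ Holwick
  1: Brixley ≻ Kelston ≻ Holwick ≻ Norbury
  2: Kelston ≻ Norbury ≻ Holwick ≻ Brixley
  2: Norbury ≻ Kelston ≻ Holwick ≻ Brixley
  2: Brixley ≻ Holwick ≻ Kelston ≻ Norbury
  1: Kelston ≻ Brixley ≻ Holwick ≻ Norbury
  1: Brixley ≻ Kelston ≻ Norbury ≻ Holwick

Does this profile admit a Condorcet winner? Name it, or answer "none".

Brixley

Pairwise majorities:
Norbury vs Holwick: 5+2+2+1 = 10 for Norbury, 9 for Holwick — Norbury by 10–9.
Norbury vs Kelston: Norbury preferred on 2+5+2 = 9 ballots; Kelston wins 10–9.
Norbury vs Brixley: 5+2+2 = 9 for Norbury, 10 for Brixley — Brixley by 10–9.
Holwick vs Kelston: 3+2+2 = 7 for Holwick, 12 for Kelston — Kelston by 12–7.
Holwick vs Brixley: Holwick preferred on 3+2+2 = 7 ballots; Brixley wins 12–7.
Kelston vs Brixley: 5 to 14, Brixley.
Brixley defeats every rival head-to-head and is the Condorcet winner.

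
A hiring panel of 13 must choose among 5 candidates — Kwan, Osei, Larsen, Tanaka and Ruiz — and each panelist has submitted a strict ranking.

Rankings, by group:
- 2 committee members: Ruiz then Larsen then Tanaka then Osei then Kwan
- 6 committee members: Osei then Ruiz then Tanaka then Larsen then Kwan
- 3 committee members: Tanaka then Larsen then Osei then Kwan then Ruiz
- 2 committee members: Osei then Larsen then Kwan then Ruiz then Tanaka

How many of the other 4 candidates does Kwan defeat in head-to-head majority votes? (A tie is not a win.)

Kwan against each rival (13 committee members):
Kwan vs Osei: Osei, 13–0.
Kwan vs Larsen: Kwan is ranked higher on 0 ballots, Larsen on 13. Larsen wins 13–0.
Kwan–Tanaka: Tanaka 11–2.
Kwan vs Ruiz: Kwan preferred on 3+2 = 5 ballots; Ruiz wins 8–5.
Kwan beats no one; loses to Osei, Larsen, Tanaka, Ruiz — 0 pairwise wins.

0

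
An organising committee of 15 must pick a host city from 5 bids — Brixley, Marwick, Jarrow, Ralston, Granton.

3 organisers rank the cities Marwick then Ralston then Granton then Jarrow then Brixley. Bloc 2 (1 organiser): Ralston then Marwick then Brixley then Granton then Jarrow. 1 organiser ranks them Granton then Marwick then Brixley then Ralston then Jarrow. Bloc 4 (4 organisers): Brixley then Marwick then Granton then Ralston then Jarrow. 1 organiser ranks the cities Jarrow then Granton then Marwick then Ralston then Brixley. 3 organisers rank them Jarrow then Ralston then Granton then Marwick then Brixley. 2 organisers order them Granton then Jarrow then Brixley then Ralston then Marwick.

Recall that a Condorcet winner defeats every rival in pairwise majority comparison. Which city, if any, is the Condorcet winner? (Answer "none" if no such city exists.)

Marwick

Check each pair by majority over 15 ballots:
Brixley vs Marwick: Brixley preferred on 4+2 = 6 ballots; Marwick wins 9–6.
Brixley vs Jarrow: Brixley preferred on 1+1+4 = 6 ballots; Jarrow wins 9–6.
Brixley vs Ralston: Ralston, 8–7.
Brixley–Granton: Granton 10–5.
Marwick–Jarrow: Marwick 9–6.
Marwick–Ralston: Marwick 9–6.
Marwick vs Granton: Marwick, 8–7.
Jarrow vs Ralston: Ralston wins 9–6.
Jarrow vs Granton: Jarrow is ranked higher on 1+3 = 4 ballots, Granton on 11. Granton wins 11–4.
Ralston–Granton: Granton 8–7.
Marwick beats each of Brixley, Jarrow, Ralston, Granton — Marwick is the Condorcet winner.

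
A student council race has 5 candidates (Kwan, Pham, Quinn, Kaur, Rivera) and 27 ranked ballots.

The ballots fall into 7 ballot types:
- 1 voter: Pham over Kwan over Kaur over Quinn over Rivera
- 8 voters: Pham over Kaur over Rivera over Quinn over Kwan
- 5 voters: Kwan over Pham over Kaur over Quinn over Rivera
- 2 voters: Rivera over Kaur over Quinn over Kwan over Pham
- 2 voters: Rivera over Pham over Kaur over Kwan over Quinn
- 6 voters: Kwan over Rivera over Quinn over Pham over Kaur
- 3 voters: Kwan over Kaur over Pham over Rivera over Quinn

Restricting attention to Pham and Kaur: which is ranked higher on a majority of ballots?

Ballots ranking Pham above Kaur: 1 + 8 + 5 + 2 + 6 = 22.
Ballots ranking Kaur above Pham: 27 − 22 = 5.
Pham wins the head-to-head 22–5.

Pham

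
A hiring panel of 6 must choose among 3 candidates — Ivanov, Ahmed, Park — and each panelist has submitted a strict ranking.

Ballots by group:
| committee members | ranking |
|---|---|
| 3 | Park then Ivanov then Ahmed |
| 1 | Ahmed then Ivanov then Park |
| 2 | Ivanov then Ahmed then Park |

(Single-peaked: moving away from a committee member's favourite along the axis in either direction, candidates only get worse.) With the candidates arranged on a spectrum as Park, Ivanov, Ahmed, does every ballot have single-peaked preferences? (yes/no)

Axis positions: Park=1, Ivanov=2, Ahmed=3.
Group 1 (peak Park at position 1): ranking walks positions 1-2-3, expanding outward from the peak — single-peaked.
Group 2 (peak Ahmed at position 3): ranking walks positions 3-2-1, expanding outward from the peak — single-peaked.
Group 3 (peak Ivanov at position 2): ranking walks positions 2-3-1, expanding outward from the peak — single-peaked.
Every ranking is single-peaked on this axis.

yes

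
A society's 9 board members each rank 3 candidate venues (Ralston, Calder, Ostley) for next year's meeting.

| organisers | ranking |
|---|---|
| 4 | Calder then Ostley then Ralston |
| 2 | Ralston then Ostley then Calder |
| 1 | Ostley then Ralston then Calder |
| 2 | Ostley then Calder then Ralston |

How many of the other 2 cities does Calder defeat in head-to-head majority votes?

Calder against each rival (9 organisers):
Calder vs Ralston: Calder preferred on 4+2 = 6 ballots; Calder wins 6–3.
Calder vs Ostley: 4 for Calder, 5 for Ostley — Ostley by 5–4.
Calder beats Ralston; loses to Ostley — 1 pairwise win.

1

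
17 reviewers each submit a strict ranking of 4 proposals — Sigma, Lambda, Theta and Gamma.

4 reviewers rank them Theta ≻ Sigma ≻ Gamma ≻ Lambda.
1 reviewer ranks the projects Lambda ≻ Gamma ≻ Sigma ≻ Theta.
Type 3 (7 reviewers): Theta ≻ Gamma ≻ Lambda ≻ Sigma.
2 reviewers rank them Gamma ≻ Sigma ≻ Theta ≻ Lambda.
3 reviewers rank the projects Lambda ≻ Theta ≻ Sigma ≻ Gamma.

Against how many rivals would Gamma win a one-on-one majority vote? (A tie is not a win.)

2

Gamma against each rival (17 reviewers):
Gamma vs Sigma: 10 to 7, Gamma.
Gamma vs Lambda: Gamma, 13–4.
Gamma vs Theta: Theta, 14–3.
Gamma beats Sigma, Lambda; loses to Theta — 2 pairwise wins.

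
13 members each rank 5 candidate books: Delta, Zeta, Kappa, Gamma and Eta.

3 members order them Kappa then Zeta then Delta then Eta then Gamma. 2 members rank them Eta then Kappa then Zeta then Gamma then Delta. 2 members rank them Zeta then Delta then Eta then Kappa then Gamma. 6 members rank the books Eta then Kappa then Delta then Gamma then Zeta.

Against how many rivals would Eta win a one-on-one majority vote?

4

Eta against each rival (13 members):
Eta–Delta: Eta 8–5.
Eta vs Zeta: 8 to 5, Eta.
Eta vs Kappa: 2+2+6 = 10 for Eta, 3 for Kappa — Eta by 10–3.
Eta vs Gamma: Eta wins 13–0.
Eta beats Delta, Zeta, Kappa, Gamma — 4 pairwise wins.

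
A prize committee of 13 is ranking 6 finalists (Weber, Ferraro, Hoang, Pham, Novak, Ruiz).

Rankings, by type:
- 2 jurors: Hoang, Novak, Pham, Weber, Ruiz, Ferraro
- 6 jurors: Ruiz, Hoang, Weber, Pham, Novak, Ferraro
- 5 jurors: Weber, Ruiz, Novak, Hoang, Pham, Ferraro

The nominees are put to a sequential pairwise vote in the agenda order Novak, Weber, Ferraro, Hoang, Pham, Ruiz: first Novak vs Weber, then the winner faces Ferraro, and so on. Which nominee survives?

Round 1: Novak vs Weber — 2–11, Weber advances.
Round 2: Weber vs Ferraro — 13–0, Weber advances.
Round 3: Weber vs Hoang — 5–8, Hoang advances.
Round 4: Hoang vs Pham — 13–0, Hoang advances.
Round 5: Hoang vs Ruiz — 2–11, Ruiz advances.
The agenda winner is Ruiz.

Ruiz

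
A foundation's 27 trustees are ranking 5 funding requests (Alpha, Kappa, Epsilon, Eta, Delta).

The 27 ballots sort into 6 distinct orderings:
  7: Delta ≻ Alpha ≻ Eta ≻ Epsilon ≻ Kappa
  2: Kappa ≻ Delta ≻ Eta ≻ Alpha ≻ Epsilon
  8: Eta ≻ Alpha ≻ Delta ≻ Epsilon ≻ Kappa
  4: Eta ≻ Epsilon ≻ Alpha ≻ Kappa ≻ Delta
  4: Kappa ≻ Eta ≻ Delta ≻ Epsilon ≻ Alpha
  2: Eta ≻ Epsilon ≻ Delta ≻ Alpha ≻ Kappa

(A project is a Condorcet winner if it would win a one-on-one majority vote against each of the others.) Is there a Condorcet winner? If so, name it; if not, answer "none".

Eta

Head-to-head results (27 reviewers):
Alpha vs Kappa: Alpha wins 21–6.
Alpha vs Epsilon: Alpha, 17–10.
Alpha vs Eta: Eta wins 20–7.
Alpha–Delta: Delta 15–12.
Kappa–Epsilon: Epsilon 21–6.
Kappa vs Eta: Kappa is ranked higher on 2+4 = 6 ballots, Eta on 21. Eta wins 21–6.
Kappa vs Delta: Delta, 17–10.
Epsilon vs Eta: Eta, 27–0.
Epsilon vs Delta: 4+2 = 6 for Epsilon, 21 for Delta — Delta by 21–6.
Eta vs Delta: 18 to 9, Eta.
Eta beats each of Alpha, Kappa, Epsilon, Delta — Eta is the Condorcet winner.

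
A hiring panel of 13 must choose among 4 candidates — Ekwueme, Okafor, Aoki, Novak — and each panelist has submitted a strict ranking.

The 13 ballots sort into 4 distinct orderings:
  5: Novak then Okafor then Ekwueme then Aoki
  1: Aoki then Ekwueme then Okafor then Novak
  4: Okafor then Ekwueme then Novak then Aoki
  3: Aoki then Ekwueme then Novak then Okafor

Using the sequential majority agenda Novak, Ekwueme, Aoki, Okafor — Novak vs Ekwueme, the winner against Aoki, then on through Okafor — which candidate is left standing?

Round 1: Novak vs Ekwueme — 5–8, Ekwueme advances.
Round 2: Ekwueme vs Aoki — 9–4, Ekwueme advances.
Round 3: Ekwueme vs Okafor — 4–9, Okafor advances.
Okafor survives the agenda.

Okafor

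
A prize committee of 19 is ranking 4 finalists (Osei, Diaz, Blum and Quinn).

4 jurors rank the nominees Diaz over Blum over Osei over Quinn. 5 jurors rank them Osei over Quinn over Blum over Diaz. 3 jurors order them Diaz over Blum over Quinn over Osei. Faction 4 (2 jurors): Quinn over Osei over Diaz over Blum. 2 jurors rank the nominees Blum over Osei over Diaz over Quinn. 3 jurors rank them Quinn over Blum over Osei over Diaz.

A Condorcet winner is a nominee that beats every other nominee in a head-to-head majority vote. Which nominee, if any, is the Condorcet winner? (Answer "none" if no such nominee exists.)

none

Head-to-head results (19 jurors):
Osei–Diaz: Osei 12–7.
Osei vs Blum: Blum wins 12–7.
Osei vs Quinn: 4+5+2 = 11 for Osei, 8 for Quinn — Osei by 11–8.
Diaz vs Blum: Blum wins 10–9.
Diaz vs Quinn: Diaz preferred on 4+3+2 = 9 ballots; Quinn wins 10–9.
Blum–Quinn: Quinn 10–9.
Every nominee loses at least once (Osei loses to Blum; Diaz loses to Osei; Blum loses to Quinn; Quinn loses to Osei). The majority relation contains the cycle Osei beats Quinn beats Blum beats Osei, so there is no Condorcet winner.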